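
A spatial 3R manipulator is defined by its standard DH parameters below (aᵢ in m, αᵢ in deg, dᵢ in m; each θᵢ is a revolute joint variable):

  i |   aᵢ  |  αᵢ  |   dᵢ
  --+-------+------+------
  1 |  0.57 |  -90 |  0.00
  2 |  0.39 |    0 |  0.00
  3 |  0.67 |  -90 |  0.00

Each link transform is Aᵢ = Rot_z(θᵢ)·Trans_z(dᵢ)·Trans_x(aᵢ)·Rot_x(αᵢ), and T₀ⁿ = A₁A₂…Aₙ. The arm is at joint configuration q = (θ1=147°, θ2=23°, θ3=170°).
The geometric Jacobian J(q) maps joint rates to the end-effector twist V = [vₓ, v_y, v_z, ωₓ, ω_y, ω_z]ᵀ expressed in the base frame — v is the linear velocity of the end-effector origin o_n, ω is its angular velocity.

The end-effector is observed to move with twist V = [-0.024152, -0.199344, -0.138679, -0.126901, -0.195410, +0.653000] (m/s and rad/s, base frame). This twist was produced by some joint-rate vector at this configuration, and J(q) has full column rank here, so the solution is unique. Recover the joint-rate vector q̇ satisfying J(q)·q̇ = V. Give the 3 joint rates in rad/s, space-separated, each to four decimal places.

o_n = [-0.2316, 0.1504, -0.0017]
J₁: ẑ×o_n = [-0.1504, -0.2316, 0.0000], ω = ẑ
J2: z=[-0.5446, -0.8387, 0.0000] o=[-0.4780, 0.3104, 0.0000] → [0.0014, -0.0009, 0.2938, -0.5446, -0.8387, 0.0000]
J3: z=[-0.5446, -0.8387, 0.0000] o=[-0.7791, 0.5060, -0.1524] → [-0.1264, 0.0821, 0.6528, -0.5446, -0.8387, 0.0000]
q̇ = J⁺·V = [0.6530, 0.8100, -0.5770]

0.6530 0.8100 -0.5770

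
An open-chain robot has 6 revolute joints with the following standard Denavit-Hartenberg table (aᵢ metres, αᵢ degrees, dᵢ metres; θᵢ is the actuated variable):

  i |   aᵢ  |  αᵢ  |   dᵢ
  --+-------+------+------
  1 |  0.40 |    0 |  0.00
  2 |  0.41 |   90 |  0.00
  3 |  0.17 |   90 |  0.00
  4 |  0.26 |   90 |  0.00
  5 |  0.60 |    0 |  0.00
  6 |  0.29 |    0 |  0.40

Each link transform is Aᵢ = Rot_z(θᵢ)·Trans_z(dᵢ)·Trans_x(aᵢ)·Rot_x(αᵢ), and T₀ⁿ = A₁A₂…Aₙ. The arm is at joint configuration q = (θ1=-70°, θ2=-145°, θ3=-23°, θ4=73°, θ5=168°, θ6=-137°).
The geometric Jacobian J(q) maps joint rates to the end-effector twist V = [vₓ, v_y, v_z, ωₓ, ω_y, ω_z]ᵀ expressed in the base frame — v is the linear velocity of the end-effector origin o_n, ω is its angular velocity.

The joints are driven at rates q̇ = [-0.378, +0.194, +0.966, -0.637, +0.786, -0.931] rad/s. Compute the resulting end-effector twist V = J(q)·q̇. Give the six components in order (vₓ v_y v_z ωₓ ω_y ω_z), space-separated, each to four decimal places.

o_n = [-0.6207, -0.0797, -0.4593]
J₁: ẑ×o_n = [0.0797, -0.6207, 0.0000], ω = ẑ
J2: z=[0.0000, 0.0000, 1.0000] o=[0.1368, -0.3759, 0.0000] → [-0.2962, -0.7575, 0.0000, 0.0000, 0.0000, 1.0000]
J3: z=[0.5736, 0.8192, 0.0000] o=[-0.1990, -0.1407, 0.0000] → [-0.3762, 0.2634, 0.3804, 0.5736, 0.8192, 0.0000]
J4: z=[0.3201, -0.2241, -0.9205] o=[-0.3272, -0.0510, -0.0664] → [0.0616, 0.3959, -0.0750, 0.3201, -0.2241, -0.9205]
J5: z=[-0.8888, 0.2654, -0.3737] o=[-0.2419, 0.1929, -0.0961] → [-0.1982, -0.1812, 0.3427, -0.8888, 0.2654, -0.3737]
J6: z=[-0.8888, 0.2654, -0.3737] o=[-0.3945, -0.3854, -0.1439] → [0.0306, -0.1958, -0.2118, -0.8888, 0.2654, -0.3737]
V = J·q̇ = [-0.6745, 0.1298, 0.8818, 0.4791, 0.8956, 0.4565]

-0.6745 0.1298 0.8818 0.4791 0.8956 0.4565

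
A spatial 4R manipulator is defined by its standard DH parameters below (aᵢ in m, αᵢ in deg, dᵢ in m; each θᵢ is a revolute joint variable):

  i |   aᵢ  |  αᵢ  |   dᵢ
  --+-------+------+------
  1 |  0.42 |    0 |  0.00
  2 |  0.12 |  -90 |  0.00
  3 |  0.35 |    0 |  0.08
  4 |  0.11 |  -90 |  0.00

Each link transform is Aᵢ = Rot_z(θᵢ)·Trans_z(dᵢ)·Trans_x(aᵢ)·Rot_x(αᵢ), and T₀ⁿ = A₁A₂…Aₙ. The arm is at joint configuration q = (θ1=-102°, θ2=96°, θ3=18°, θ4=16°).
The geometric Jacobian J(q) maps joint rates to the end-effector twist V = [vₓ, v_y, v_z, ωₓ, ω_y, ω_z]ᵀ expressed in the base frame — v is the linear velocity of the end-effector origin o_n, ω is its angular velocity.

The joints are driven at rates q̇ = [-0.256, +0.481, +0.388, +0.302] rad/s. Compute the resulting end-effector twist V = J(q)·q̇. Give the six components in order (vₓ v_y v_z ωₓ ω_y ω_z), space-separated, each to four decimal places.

o_n = [0.4621, -0.3881, -0.1697]
J₁: ẑ×o_n = [0.3881, 0.4621, -0.0000], ω = ẑ
J2: z=[0.0000, 0.0000, 1.0000] o=[-0.0873, -0.4108, 0.0000] → [-0.0227, 0.5494, 0.0000, 0.0000, 0.0000, 1.0000]
J3: z=[0.1045, 0.9945, 0.0000] o=[0.0320, -0.4234, 0.0000] → [-0.1687, 0.0177, -0.4241, 0.1045, 0.9945, 0.0000]
J4: z=[0.1045, 0.9945, 0.0000] o=[0.3714, -0.3786, -0.1082] → [-0.0612, 0.0064, -0.0912, 0.1045, 0.9945, 0.0000]
V = J·q̇ = [-0.1942, 0.1548, -0.1921, 0.0721, 0.6862, 0.2250]

-0.1942 0.1548 -0.1921 0.0721 0.6862 0.2250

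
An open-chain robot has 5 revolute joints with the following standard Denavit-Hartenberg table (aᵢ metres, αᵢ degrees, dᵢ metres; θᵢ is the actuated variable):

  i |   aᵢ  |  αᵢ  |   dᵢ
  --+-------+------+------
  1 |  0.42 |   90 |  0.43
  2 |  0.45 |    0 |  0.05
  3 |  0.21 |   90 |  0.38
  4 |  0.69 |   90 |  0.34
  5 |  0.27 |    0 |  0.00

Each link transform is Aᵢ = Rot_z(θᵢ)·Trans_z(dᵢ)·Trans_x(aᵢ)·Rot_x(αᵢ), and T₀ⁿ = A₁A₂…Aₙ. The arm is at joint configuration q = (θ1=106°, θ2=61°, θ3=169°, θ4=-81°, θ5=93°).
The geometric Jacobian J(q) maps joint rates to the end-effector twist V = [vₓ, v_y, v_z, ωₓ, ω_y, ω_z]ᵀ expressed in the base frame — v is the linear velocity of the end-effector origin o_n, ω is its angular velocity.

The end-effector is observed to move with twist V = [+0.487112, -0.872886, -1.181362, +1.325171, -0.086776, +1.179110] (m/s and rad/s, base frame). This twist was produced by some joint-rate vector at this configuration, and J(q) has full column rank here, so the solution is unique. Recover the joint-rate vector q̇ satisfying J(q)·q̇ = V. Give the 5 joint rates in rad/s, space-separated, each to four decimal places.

0.2250 0.8340 0.4860 0.9570 0.4480

o_n = [-0.2196, -0.0960, 0.9736]
J₁: ẑ×o_n = [0.0960, -0.2196, 0.0000], ω = ẑ
J2: z=[0.9613, 0.2756, 0.0000] o=[-0.1158, 0.4037, 0.4300] → [0.1498, -0.5225, -0.4518, 0.9613, 0.2756, 0.0000]
J3: z=[0.9613, 0.2756, 0.0000] o=[-0.1278, 0.6272, 0.8236] → [0.0413, -0.1442, -0.6700, 0.9613, 0.2756, 0.0000]
J4: z=[0.2112, -0.7364, 0.6428] o=[0.2746, 0.6022, 0.6627] → [0.2199, -0.3833, -0.5114, 0.2112, -0.7364, 0.6428]
J5: z=[-0.3254, 0.5672, 0.7566] o=[-0.2895, 0.0973, 0.7986] → [0.2455, 0.1099, 0.0232, -0.3254, 0.5672, 0.7566]
q̇ = J⁺·V = [0.2250, 0.8340, 0.4860, 0.9570, 0.4480]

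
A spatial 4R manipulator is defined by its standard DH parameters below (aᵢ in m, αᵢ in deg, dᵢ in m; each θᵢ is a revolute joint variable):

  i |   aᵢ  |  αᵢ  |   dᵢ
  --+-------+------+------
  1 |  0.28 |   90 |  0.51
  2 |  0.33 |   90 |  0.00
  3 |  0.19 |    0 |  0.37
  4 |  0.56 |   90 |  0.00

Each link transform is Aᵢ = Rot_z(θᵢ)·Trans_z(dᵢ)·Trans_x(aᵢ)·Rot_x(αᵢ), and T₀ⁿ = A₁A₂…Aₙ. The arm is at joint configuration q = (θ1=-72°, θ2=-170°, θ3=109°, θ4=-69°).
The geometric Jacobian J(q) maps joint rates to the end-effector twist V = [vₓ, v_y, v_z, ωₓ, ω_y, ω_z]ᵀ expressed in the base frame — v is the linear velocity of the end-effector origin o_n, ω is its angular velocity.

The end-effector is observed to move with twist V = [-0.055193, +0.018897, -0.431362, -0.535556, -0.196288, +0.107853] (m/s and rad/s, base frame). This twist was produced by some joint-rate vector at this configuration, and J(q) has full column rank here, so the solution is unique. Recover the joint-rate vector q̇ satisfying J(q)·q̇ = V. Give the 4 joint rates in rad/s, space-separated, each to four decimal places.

o_n = [-0.6587, 0.2810, 0.7533]
J₁: ẑ×o_n = [-0.2810, -0.6587, 0.0000], ω = ẑ
J2: z=[-0.9511, -0.3090, 0.0000] o=[0.0865, -0.2663, 0.5100] → [-0.0752, 0.2314, -0.7508, -0.9511, -0.3090, 0.0000]
J3: z=[-0.0537, 0.1651, 0.9848] o=[-0.0139, 0.0428, 0.4527] → [-0.1849, -0.6189, 0.0937, -0.0537, 0.1651, 0.9848]
J4: z=[-0.0537, 0.1651, 0.9848] o=[-0.1858, -0.0096, 0.8278] → [-0.2984, -0.4697, 0.0625, -0.0537, 0.1651, 0.9848]
q̇ = J⁺·V = [0.2280, 0.5700, 0.1350, -0.2570]

0.2280 0.5700 0.1350 -0.2570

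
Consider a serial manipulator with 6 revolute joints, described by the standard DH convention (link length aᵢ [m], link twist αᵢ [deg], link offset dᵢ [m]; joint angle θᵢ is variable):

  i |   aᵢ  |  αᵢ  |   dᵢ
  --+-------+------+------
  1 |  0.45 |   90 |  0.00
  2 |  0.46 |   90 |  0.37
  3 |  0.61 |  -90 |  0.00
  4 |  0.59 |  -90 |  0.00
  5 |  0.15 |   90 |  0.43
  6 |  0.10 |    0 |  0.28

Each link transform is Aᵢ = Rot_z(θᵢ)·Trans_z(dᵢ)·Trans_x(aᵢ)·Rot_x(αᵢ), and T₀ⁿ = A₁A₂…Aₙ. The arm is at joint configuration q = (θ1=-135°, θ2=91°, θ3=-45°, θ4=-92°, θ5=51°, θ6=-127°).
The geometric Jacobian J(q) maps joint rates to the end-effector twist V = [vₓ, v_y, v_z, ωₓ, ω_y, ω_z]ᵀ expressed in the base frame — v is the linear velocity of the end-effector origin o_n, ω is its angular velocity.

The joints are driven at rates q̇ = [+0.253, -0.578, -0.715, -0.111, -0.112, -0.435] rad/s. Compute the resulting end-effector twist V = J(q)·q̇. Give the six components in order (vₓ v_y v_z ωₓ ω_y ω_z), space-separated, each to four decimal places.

o_n = [-0.7726, -1.0727, 1.2078]
J₁: ẑ×o_n = [1.0727, -0.7726, 0.0000], ω = ẑ
J2: z=[-0.7071, 0.7071, 0.0000] o=[-0.3182, -0.3182, 0.0000] → [0.8540, 0.8540, 0.8549, -0.7071, 0.7071, 0.0000]
J3: z=[-0.7070, -0.7070, 0.0175] o=[-0.5742, -0.0509, 0.4599] → [-0.5109, 0.5253, 0.5821, -0.7070, -0.7070, 0.0175]
J4: z=[-0.4913, 0.5087, 0.7070] o=[-0.2638, -0.3506, 0.8912] → [0.6716, -0.2042, 0.6136, -0.4913, 0.5087, 0.7070]
J5: z=[0.4837, -0.5156, 0.7072] o=[-0.6912, -0.7573, 0.8869] → [0.0576, -0.2128, -0.1946, 0.4837, -0.5156, 0.7072]
J6: z=[-0.8721, -0.2156, 0.4393] o=[-0.4943, -1.1034, 1.1079] → [-0.0350, -0.0352, -0.0868, -0.8721, -0.2156, 0.4393]
V = J·q̇ = [0.0773, -1.0029, -0.9189, 1.2939, 0.1919, -0.1083]

0.0773 -1.0029 -0.9189 1.2939 0.1919 -0.1083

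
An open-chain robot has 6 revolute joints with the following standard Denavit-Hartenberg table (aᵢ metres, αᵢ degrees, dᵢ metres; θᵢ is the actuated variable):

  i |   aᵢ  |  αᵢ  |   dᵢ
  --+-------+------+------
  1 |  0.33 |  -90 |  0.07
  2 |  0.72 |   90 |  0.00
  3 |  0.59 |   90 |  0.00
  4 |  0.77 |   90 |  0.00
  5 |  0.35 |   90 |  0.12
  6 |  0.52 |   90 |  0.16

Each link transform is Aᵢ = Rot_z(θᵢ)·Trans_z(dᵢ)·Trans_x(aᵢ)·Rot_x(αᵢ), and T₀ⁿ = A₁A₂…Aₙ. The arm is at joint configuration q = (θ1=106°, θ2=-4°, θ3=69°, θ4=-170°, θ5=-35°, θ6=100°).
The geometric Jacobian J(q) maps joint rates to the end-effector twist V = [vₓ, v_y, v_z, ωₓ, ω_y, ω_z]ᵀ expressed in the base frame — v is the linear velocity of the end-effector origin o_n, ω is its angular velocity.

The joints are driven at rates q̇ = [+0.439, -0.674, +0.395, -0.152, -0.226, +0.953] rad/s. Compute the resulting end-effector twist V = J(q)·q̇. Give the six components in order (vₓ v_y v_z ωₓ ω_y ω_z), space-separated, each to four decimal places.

-0.5915 0.1578 0.3734 -0.0041 -0.7094 0.6594

o_n = [0.0911, 0.6636, 0.5587]
J₁: ẑ×o_n = [-0.6636, 0.0911, 0.0000], ω = ẑ
J2: z=[-0.9613, -0.2756, 0.0000] o=[-0.0910, 0.3172, 0.0700] → [-0.1347, 0.4698, -0.2828, -0.9613, -0.2756, 0.0000]
J3: z=[0.0192, -0.0671, 0.9976] o=[-0.2889, 1.0076, 0.1202] → [0.3138, 0.3706, 0.0189, 0.0192, -0.0671, 0.9976]
J4: z=[0.0878, 0.9940, 0.0651] o=[-0.8765, 1.0586, 0.1350] → [0.4469, 0.0258, -0.9965, 0.0878, 0.9940, 0.0651]
J5: z=[0.1919, -0.0810, 0.9781] o=[-0.1239, 1.0021, -0.0174] → [0.2843, 0.0997, -0.0475, 0.1919, -0.0810, 0.9781]
J6: z=[-0.6326, -0.7722, 0.0601] o=[0.1618, 0.7718, 0.0302] → [-0.4016, 0.3301, 0.0138, -0.6326, -0.7722, 0.0601]
V = J·q̇ = [-0.5915, 0.1578, 0.3734, -0.0041, -0.7094, 0.6594]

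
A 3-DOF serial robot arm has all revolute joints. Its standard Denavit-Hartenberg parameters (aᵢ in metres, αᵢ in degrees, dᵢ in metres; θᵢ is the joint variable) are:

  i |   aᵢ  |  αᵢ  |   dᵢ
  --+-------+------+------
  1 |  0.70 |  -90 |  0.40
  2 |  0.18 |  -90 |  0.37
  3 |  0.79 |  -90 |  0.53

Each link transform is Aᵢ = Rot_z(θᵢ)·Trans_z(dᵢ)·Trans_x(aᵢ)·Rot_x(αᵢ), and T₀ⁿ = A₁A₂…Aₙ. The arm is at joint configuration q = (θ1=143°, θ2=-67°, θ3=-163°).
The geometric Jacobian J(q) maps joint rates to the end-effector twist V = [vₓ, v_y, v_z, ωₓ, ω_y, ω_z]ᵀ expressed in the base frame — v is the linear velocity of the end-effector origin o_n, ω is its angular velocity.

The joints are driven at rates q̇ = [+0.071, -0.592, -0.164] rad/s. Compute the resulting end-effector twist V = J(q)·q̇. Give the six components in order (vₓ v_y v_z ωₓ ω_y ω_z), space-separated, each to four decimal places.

-0.2690 0.2723 0.1208 0.4768 0.3819 0.1351

o_n = [-1.1308, 0.0996, -0.3368]
J₁: ẑ×o_n = [-0.0996, -1.1308, 0.0000], ω = ẑ
J2: z=[-0.6018, -0.7986, 0.0000] o=[-0.5590, 0.4213, 0.4000] → [0.5885, -0.4434, -0.2630, -0.6018, -0.7986, 0.0000]
J3: z=[-0.7351, 0.5540, -0.3907] o=[-0.8379, 0.1681, 0.5657] → [-0.5267, -0.5490, 0.2126, -0.7351, 0.5540, -0.3907]
V = J·q̇ = [-0.2690, 0.2723, 0.1208, 0.4768, 0.3819, 0.1351]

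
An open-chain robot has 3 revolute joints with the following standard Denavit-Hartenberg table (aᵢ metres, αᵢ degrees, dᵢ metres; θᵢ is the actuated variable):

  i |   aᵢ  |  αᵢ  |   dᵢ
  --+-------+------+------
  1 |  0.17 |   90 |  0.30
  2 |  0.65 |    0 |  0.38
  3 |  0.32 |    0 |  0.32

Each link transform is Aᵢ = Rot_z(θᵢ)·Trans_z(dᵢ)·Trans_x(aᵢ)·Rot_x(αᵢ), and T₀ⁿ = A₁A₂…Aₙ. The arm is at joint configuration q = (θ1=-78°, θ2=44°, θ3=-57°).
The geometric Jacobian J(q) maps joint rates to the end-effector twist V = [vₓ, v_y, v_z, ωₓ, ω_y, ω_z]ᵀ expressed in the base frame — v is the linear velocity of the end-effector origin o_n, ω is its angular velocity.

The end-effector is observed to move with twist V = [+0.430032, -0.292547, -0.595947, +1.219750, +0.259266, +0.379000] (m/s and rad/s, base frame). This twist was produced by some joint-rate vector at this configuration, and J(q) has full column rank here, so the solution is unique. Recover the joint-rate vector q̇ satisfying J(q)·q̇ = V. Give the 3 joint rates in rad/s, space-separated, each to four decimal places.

0.3790 -0.4430 -0.8040

o_n = [-0.4873, -1.0742, 0.6795]
J₁: ẑ×o_n = [1.0742, -0.4873, 0.0000], ω = ẑ
J2: z=[-0.9781, -0.2079, 0.0000] o=[0.0353, -0.1663, 0.3000] → [-0.0789, 0.3712, 0.7794, -0.9781, -0.2079, 0.0000]
J3: z=[-0.9781, -0.2079, 0.0000] o=[-0.2391, -0.7026, 0.7515] → [0.0150, -0.0704, 0.3118, -0.9781, -0.2079, 0.0000]
q̇ = J⁺·V = [0.3790, -0.4430, -0.8040]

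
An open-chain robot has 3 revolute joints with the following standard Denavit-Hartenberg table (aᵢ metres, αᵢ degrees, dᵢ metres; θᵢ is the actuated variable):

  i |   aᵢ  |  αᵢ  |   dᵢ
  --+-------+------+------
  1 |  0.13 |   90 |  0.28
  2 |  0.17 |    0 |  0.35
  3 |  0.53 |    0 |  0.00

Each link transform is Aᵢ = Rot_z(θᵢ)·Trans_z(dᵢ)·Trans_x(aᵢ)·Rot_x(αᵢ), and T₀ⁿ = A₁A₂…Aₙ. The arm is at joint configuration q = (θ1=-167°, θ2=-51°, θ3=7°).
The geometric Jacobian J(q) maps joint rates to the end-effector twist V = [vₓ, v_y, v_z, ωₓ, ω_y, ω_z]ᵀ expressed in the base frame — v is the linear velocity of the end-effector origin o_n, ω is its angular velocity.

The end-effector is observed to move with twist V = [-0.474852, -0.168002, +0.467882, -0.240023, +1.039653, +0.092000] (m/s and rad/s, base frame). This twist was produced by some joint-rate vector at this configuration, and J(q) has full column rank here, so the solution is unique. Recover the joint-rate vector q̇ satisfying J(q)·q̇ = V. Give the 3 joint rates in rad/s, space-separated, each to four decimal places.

o_n = [-0.6811, 0.2020, -0.2203]
J₁: ẑ×o_n = [-0.2020, -0.6811, 0.0000], ω = ẑ
J2: z=[-0.2250, 0.9744, 0.0000] o=[-0.1267, -0.0292, 0.2800] → [-0.4875, -0.1125, 0.4882, -0.2250, 0.9744, 0.0000]
J3: z=[-0.2250, 0.9744, 0.0000] o=[-0.3096, 0.2877, 0.1479] → [-0.3587, -0.0828, 0.3813, -0.2250, 0.9744, 0.0000]
q̇ = J⁺·V = [0.0920, 0.5710, 0.4960]

0.0920 0.5710 0.4960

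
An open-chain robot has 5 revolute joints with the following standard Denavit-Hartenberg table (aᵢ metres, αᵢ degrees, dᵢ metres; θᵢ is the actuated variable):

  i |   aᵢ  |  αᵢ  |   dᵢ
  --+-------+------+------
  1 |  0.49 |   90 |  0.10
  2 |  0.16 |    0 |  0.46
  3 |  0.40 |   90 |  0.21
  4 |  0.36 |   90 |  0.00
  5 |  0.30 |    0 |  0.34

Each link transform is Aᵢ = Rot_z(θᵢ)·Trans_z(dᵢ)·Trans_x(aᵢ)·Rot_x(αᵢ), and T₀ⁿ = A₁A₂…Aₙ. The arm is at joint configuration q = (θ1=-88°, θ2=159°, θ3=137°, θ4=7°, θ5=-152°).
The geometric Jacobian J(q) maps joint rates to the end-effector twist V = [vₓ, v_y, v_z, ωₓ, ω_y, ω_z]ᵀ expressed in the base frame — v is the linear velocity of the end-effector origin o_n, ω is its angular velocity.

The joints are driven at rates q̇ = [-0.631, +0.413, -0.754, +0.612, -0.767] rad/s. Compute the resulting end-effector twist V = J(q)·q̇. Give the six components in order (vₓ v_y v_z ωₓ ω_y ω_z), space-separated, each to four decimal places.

o_n = [-0.3194, -0.7137, -0.2625]
J₁: ẑ×o_n = [0.7137, -0.3194, 0.0000], ω = ẑ
J2: z=[-0.9994, -0.0349, 0.0000] o=[0.0171, -0.4897, 0.1000] → [0.0127, -0.3623, 0.2121, -0.9994, -0.0349, 0.0000]
J3: z=[-0.9994, -0.0349, 0.0000] o=[-0.4478, -0.3565, 0.1573] → [0.0147, -0.4196, 0.3615, -0.9994, -0.0349, 0.0000]
J4: z=[-0.0314, 0.8982, -0.4384] o=[-0.6516, -0.5390, -0.2022] → [-0.1308, -0.1475, -0.2929, -0.0314, 0.8982, -0.4384]
J5: z=[0.9938, -0.0188, -0.1095] o=[-0.6900, -0.6971, -0.5233] → [-0.0067, -0.2998, -0.0095, 0.9938, -0.0188, -0.1095]
V = J·q̇ = [-0.5311, 0.5080, -0.3569, -0.4407, 0.5760, -0.8153]

-0.5311 0.5080 -0.3569 -0.4407 0.5760 -0.8153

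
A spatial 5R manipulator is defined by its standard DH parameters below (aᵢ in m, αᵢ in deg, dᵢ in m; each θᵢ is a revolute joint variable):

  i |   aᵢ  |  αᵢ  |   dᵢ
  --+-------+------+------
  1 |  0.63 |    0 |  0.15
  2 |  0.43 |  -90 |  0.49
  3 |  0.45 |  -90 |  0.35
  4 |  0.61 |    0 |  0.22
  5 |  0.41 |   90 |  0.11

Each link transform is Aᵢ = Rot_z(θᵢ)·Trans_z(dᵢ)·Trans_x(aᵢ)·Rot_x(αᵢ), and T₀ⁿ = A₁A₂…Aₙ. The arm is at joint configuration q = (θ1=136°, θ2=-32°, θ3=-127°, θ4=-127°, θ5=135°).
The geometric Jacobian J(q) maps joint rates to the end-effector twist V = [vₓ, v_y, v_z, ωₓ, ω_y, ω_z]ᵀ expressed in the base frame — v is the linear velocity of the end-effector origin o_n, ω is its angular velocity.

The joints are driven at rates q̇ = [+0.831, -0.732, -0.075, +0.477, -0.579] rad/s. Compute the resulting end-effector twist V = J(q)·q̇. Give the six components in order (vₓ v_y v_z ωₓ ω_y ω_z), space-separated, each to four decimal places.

-0.5481 -0.6954 0.1879 0.0925 -0.0609 0.0376

o_n = [-1.3067, 0.6364, 1.2291]
J₁: ẑ×o_n = [-0.6364, -1.3067, 0.0000], ω = ẑ
J2: z=[0.0000, 0.0000, 1.0000] o=[-0.4532, 0.4376, 0.1500] → [-0.1987, -0.8535, 0.0000, 0.0000, 0.0000, 1.0000]
J3: z=[-0.9703, -0.2419, 0.0000] o=[-0.5572, 0.8549, 0.6400] → [-0.1425, 0.5716, 0.0307, -0.9703, -0.2419, 0.0000]
J4: z=[-0.1932, 0.7749, 0.6018] o=[-0.8313, 0.5074, 0.9994] → [0.1004, -0.2417, 0.3435, -0.1932, 0.7749, 0.6018]
J5: z=[-0.1932, 0.7749, 0.6018] o=[-1.3999, 0.7744, 0.8386] → [0.3856, 0.1315, -0.0456, -0.1932, 0.7749, 0.6018]
V = J·q̇ = [-0.5481, -0.6954, 0.1879, 0.0925, -0.0609, 0.0376]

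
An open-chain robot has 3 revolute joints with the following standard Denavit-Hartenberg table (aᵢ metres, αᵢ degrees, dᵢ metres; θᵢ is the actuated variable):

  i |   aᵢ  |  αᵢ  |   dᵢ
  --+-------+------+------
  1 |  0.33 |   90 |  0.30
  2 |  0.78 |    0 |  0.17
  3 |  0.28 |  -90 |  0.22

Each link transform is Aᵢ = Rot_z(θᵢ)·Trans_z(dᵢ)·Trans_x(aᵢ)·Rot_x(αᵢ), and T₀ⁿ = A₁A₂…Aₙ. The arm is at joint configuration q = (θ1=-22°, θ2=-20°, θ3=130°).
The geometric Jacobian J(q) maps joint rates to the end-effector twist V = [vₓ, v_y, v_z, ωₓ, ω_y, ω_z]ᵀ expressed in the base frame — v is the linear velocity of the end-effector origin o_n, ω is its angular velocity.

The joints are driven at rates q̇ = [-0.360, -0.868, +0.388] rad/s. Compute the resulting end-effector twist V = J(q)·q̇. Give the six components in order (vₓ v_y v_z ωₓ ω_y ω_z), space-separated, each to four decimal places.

-0.3582 -0.2308 -0.5902 0.1798 0.4450 -0.3600

o_n = [0.7507, -0.7239, 0.2963]
J₁: ẑ×o_n = [0.7239, 0.7507, -0.0000], ω = ẑ
J2: z=[-0.3746, -0.9272, 0.0000] o=[0.3060, -0.1236, 0.3000] → [0.0034, -0.0014, 0.6372, -0.3746, -0.9272, 0.0000]
J3: z=[-0.3746, -0.9272, 0.0000] o=[0.9219, -0.5558, 0.0332] → [-0.2440, 0.0986, -0.0958, -0.3746, -0.9272, 0.0000]
V = J·q̇ = [-0.3582, -0.2308, -0.5902, 0.1798, 0.4450, -0.3600]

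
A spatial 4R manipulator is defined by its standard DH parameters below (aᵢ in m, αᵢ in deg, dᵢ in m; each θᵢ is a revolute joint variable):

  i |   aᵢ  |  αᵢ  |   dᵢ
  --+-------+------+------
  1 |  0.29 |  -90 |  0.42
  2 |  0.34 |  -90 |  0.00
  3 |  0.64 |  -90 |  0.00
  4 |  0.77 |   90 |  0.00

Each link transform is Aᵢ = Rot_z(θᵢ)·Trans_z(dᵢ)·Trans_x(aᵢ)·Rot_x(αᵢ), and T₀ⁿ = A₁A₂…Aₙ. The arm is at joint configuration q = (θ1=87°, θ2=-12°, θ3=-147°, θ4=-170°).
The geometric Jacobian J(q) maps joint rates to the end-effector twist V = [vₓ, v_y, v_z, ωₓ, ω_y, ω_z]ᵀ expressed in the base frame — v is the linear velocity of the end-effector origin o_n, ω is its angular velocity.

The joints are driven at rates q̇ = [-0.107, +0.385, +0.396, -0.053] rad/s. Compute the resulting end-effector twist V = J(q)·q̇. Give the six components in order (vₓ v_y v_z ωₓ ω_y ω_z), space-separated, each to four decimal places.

o_n = [0.1035, 0.7430, 0.3805]
J₁: ẑ×o_n = [-0.7430, 0.1035, 0.0000], ω = ẑ
J2: z=[-0.9986, 0.0523, 0.0000] o=[0.0152, 0.2896, 0.4200] → [-0.0021, -0.0394, -0.4574, -0.9986, 0.0523, 0.0000]
J3: z=[0.0109, 0.2076, -0.9781] o=[0.0326, 0.6217, 0.4907] → [0.0958, -0.0681, -0.0134, 0.0109, 0.2076, -0.9781]
J4: z=[-0.8096, 0.5759, 0.1132] o=[-0.3430, 0.1157, 0.3791] → [-0.0702, 0.0517, -0.7650, -0.8096, 0.5759, 0.1132]
V = J·q̇ = [0.1204, -0.0560, -0.1409, -0.3373, 0.0718, -0.5003]

0.1204 -0.0560 -0.1409 -0.3373 0.0718 -0.5003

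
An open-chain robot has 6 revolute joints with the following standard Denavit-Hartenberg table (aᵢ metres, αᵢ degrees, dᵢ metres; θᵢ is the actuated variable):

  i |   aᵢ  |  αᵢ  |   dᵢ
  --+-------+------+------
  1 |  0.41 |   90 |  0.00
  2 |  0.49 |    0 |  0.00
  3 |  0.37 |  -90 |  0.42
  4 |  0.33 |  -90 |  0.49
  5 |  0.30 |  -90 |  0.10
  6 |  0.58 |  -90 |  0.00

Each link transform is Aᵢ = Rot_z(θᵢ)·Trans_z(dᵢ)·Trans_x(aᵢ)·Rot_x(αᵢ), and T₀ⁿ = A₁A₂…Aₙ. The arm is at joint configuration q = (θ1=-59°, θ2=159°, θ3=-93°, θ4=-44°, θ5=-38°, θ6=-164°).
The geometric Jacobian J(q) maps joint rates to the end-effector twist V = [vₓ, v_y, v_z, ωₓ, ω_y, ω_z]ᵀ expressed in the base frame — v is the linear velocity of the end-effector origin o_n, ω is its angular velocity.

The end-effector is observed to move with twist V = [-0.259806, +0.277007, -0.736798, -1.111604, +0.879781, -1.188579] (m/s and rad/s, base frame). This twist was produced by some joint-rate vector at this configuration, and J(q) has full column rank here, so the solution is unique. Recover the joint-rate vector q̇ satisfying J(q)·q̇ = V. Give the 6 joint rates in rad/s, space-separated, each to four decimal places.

-0.7840 0.8730 -0.7520 0.5470 -0.9040 -0.6350

o_n = [-0.3214, -0.0891, 0.8968]
J₁: ẑ×o_n = [0.0891, -0.3214, 0.0000], ω = ẑ
J2: z=[-0.8572, -0.5150, 0.0000] o=[0.2112, -0.3514, 0.0000] → [-0.4619, 0.7687, -0.4992, -0.8572, -0.5150, 0.0000]
J3: z=[-0.8572, -0.5150, 0.0000] o=[-0.0244, 0.0407, 0.1756] → [-0.3715, 0.6182, -0.0417, -0.8572, -0.5150, 0.0000]
J4: z=[-0.4705, 0.7831, 0.4067] o=[-0.3069, -0.3046, 0.5136] → [0.2124, 0.1745, -0.0901, -0.4705, 0.7831, 0.4067]
J5: z=[0.7621, 0.1283, 0.6346] o=[-0.6843, -0.1218, 0.9298] → [-0.0250, 0.2554, -0.0217, 0.7621, 0.1283, 0.6346]
J6: z=[0.0970, -0.9917, 0.0841] o=[-0.8001, -0.1082, 1.2237] → [0.3226, 0.0719, 0.4766, 0.0970, -0.9917, 0.0841]
q̇ = J⁺·V = [-0.7840, 0.8730, -0.7520, 0.5470, -0.9040, -0.6350]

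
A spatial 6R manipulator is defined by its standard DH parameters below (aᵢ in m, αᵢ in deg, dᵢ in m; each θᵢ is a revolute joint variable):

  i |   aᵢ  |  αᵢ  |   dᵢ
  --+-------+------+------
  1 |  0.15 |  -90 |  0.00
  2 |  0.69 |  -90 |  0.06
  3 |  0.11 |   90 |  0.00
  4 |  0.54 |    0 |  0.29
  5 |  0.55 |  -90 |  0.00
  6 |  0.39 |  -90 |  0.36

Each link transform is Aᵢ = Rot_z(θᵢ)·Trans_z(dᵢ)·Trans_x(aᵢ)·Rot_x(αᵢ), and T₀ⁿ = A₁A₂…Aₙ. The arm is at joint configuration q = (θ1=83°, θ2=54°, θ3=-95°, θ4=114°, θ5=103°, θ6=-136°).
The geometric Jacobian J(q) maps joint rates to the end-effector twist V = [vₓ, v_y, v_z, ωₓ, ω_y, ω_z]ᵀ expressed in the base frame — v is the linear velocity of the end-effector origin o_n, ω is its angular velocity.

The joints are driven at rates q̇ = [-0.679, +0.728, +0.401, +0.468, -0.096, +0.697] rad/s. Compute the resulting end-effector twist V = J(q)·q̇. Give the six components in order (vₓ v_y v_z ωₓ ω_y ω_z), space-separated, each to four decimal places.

o_n = [0.1200, 0.1841, -0.1394]
J₁: ẑ×o_n = [-0.1841, 0.1200, 0.0000], ω = ẑ
J2: z=[-0.9925, 0.1219, 0.0000] o=[0.0183, 0.1489, 0.0000] → [-0.0170, -0.1384, -0.0474, -0.9925, 0.1219, 0.0000]
J3: z=[-0.0986, -0.8030, -0.5878] o=[0.0082, 0.5587, -0.5582] → [-0.5565, -0.0244, 0.1267, -0.0986, -0.8030, -0.5878]
J4: z=[0.0151, -0.5918, 0.8059] o=[-0.1013, 0.5665, -0.5505] → [0.0649, 0.1721, 0.1252, 0.0151, -0.5918, 0.8059]
J5: z=[0.0151, -0.5918, 0.8059] o=[0.0730, -0.0167, -0.6222] → [-0.4476, 0.0306, 0.0309, 0.0151, -0.5918, 0.8059]
J6: z=[-0.5201, 0.6838, 0.5119] o=[0.5427, 0.2181, -0.4586] → [0.2356, -0.0504, 0.3067, -0.5201, 0.6838, 0.5119]
V = J·q̇ = [0.1271, -0.1495, 0.2857, -1.1190, 0.0232, -0.2581]

0.1271 -0.1495 0.2857 -1.1190 0.0232 -0.2581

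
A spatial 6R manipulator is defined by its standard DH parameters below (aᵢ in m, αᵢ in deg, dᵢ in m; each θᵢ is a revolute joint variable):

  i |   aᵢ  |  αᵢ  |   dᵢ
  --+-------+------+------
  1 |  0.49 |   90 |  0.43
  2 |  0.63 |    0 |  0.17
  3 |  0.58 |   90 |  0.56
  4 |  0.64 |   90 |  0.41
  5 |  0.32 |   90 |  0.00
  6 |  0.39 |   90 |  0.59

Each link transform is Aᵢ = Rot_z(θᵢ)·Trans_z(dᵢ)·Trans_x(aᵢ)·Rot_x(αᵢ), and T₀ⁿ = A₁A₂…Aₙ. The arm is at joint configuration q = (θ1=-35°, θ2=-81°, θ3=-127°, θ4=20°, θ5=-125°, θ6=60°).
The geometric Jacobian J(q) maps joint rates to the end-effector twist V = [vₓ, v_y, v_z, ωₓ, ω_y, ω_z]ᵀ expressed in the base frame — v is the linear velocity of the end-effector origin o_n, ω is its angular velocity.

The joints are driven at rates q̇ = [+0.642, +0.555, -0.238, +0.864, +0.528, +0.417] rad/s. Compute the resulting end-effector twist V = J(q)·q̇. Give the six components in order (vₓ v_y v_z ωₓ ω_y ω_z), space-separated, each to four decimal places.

0.0006 0.2467 -0.0999 0.6956 -0.1257 1.5501

o_n = [-0.0105, -0.4384, 0.3614]
J₁: ẑ×o_n = [0.4384, -0.0105, 0.0000], ω = ẑ
J2: z=[-0.5736, -0.8192, 0.0000] o=[0.4014, -0.2811, 0.4300] → [0.0562, -0.0393, -0.2472, -0.5736, -0.8192, 0.0000]
J3: z=[-0.5736, -0.8192, 0.0000] o=[0.3846, -0.4768, -0.1922] → [-0.4535, 0.3176, -0.3457, -0.5736, -0.8192, 0.0000]
J4: z=[0.3846, -0.2693, 0.8829] o=[-0.3561, -0.6418, 0.0800] → [-0.2554, 0.1969, 0.1713, 0.3846, -0.2693, 0.8829]
J5: z=[0.2916, 0.9430, 0.1606] o=[-0.7589, -0.6270, 0.7244] → [-0.3726, 0.2260, -0.6507, 0.2916, 0.9430, 0.1606]
J6: z=[0.9380, -0.3148, 0.1451] o=[-0.6990, -0.5923, 0.4120] → [-0.0064, 0.1473, 0.3611, 0.9380, -0.3148, 0.1451]
V = J·q̇ = [0.0006, 0.2467, -0.0999, 0.6956, -0.1257, 1.5501]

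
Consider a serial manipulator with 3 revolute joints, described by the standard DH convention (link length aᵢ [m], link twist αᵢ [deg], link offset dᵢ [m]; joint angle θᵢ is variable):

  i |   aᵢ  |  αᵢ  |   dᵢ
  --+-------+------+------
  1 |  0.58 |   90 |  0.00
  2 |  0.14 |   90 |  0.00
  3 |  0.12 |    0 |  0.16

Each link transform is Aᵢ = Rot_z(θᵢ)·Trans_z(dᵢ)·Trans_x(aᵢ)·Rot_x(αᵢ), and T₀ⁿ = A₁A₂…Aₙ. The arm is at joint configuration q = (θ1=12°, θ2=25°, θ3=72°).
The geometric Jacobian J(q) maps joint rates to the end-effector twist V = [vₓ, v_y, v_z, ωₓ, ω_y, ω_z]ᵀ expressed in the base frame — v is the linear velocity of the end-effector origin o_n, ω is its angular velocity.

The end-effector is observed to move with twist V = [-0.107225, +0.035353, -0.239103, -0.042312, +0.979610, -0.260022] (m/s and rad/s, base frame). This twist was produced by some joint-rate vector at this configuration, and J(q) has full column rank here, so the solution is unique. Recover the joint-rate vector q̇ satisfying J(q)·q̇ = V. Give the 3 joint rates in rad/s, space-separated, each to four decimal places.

0.0880 -0.9670 0.3840

o_n = [0.8142, 0.0564, -0.0702]
J₁: ẑ×o_n = [-0.0564, 0.8142, 0.0000], ω = ẑ
J2: z=[0.2079, -0.9781, 0.0000] o=[0.5673, 0.1206, 0.0000] → [0.0686, 0.0146, 0.2281, 0.2079, -0.9781, 0.0000]
J3: z=[0.4134, 0.0879, -0.9063] o=[0.6914, 0.1470, 0.0592] → [-0.0935, -0.0578, -0.0482, 0.4134, 0.0879, -0.9063]
q̇ = J⁺·V = [0.0880, -0.9670, 0.3840]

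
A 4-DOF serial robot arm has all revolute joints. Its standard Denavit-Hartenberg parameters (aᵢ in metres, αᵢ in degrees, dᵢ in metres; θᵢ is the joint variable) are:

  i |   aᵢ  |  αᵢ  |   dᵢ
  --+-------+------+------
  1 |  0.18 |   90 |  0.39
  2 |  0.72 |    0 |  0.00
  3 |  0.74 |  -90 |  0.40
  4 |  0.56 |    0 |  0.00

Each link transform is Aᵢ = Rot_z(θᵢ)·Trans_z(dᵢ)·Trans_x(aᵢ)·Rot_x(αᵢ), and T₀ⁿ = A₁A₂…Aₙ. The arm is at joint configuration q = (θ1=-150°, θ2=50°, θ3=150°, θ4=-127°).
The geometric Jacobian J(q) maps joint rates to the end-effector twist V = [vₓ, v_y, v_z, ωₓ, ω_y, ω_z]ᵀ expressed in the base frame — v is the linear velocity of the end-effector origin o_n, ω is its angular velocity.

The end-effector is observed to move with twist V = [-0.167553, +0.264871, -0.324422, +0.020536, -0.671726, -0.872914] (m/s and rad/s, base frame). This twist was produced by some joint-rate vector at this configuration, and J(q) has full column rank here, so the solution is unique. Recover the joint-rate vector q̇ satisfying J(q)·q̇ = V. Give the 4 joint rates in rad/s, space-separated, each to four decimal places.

o_n = [-0.6524, 0.6017, 0.8037]
J₁: ẑ×o_n = [-0.6017, -0.6524, 0.0000], ω = ẑ
J2: z=[-0.5000, 0.8660, 0.0000] o=[-0.1559, -0.0900, 0.3900] → [0.3583, 0.2069, 0.0841, -0.5000, 0.8660, 0.0000]
J3: z=[-0.5000, 0.8660, 0.0000] o=[-0.5567, -0.3214, 0.9416] → [-0.1194, -0.0689, -0.3787, -0.5000, 0.8660, 0.0000]
J4: z=[-0.2962, -0.1710, -0.9397] o=[-0.1545, 0.3727, 0.6885] → [0.1955, 0.5020, -0.1530, -0.2962, -0.1710, -0.9397]
q̇ = J⁺·V = [0.0010, -0.8780, 0.2860, 0.9300]

0.0010 -0.8780 0.2860 0.9300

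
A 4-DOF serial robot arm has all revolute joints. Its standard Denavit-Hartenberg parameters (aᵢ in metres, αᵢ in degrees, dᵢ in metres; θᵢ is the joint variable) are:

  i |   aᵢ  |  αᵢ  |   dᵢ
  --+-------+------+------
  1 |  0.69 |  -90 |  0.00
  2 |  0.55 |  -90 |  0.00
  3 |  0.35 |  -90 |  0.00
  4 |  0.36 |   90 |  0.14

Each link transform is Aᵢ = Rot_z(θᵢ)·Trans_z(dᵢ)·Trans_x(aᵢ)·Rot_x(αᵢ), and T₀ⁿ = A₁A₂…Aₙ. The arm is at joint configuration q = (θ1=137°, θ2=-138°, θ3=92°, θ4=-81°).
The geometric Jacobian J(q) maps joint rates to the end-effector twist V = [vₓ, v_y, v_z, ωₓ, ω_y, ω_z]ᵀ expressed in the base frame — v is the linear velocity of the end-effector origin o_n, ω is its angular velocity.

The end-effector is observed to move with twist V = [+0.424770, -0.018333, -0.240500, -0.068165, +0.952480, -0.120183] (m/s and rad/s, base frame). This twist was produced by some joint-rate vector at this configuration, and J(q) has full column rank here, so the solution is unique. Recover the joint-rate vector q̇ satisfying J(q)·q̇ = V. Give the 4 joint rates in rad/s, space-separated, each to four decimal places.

o_n = [-0.1899, 0.7256, 0.5292]
J₁: ẑ×o_n = [-0.7256, -0.1899, 0.0000], ω = ẑ
J2: z=[-0.6820, -0.7314, 0.0000] o=[-0.5046, 0.4706, 0.0000] → [-0.3870, 0.3609, 0.0563, -0.6820, -0.7314, 0.0000]
J3: z=[-0.4894, 0.4563, 0.7431] o=[-0.2057, 0.1918, 0.3680] → [-0.3231, 0.0906, -0.2684, -0.4894, 0.4563, 0.7431]
J4: z=[-0.5670, 0.4810, -0.6687] o=[0.0262, 0.4538, 0.3598] → [0.2632, 0.2405, -0.0502, -0.5670, 0.4810, -0.6687]
q̇ = J⁺·V = [-0.4310, -0.6610, 0.6990, 0.3120]

-0.4310 -0.6610 0.6990 0.3120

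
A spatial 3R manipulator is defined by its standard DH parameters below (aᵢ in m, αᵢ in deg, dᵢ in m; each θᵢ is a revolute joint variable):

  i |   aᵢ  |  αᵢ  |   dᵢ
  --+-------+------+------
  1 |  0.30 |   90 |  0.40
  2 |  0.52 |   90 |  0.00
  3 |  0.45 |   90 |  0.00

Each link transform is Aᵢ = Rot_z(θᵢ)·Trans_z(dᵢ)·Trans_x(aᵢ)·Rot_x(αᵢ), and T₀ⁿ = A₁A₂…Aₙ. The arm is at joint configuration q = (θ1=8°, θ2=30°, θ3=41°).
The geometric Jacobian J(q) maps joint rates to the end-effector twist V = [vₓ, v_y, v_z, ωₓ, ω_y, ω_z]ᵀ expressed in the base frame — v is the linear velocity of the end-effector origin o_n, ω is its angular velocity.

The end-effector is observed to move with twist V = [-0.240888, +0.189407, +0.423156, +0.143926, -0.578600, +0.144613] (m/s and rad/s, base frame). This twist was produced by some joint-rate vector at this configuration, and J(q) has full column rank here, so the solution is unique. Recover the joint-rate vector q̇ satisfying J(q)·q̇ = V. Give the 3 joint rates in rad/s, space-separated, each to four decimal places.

o_n = [1.0754, -0.1470, 0.8298]
J₁: ẑ×o_n = [0.1470, 1.0754, -0.0000], ω = ẑ
J2: z=[0.1392, -0.9903, 0.0000] o=[0.2971, 0.0418, 0.4000] → [-0.4256, -0.0598, 0.7445, 0.1392, -0.9903, 0.0000]
J3: z=[0.4951, 0.0696, -0.8660] o=[0.7430, 0.1044, 0.6600] → [-0.2059, -0.3719, -0.1476, 0.4951, 0.0696, -0.8660]
q̇ = J⁺·V = [0.2520, 0.5930, 0.1240]

0.2520 0.5930 0.1240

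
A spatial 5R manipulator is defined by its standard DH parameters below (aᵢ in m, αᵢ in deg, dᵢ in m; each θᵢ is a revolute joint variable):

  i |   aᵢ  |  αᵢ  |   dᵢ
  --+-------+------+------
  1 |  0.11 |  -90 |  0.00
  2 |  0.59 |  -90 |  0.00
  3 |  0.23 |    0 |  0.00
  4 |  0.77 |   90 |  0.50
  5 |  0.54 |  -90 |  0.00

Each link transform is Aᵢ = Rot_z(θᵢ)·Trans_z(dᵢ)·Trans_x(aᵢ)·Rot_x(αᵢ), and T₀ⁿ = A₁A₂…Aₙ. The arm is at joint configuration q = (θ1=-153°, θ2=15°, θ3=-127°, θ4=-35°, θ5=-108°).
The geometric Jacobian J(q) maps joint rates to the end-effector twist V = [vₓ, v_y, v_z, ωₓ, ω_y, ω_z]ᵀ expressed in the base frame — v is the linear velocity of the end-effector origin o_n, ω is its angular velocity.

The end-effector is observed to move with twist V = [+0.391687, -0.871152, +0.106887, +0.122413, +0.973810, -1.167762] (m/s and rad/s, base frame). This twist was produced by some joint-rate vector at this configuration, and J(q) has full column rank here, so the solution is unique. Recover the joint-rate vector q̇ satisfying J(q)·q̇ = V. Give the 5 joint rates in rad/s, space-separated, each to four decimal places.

o_n = [0.1719, -0.3278, 0.0447]
J₁: ẑ×o_n = [0.3278, 0.1719, -0.0000], ω = ẑ
J2: z=[0.4540, -0.8910, 0.0000] o=[-0.0980, -0.0499, 0.0000] → [-0.0398, -0.0203, 0.1144, 0.4540, -0.8910, 0.0000]
J3: z=[0.2306, 0.1175, -0.9659] o=[-0.6058, -0.3087, -0.1527] → [0.0048, -0.7967, -0.0958, 0.2306, 0.1175, -0.9659]
J4: z=[0.2306, 0.1175, -0.9659] o=[-0.4033, -0.4116, -0.1169] → [0.1000, -0.5928, -0.0482, 0.2306, 0.1175, -0.9659]
J5: z=[-0.1658, 0.9829, 0.0800] o=[0.4503, -0.2438, -0.4103] → [0.4539, 0.0532, 0.2876, -0.1658, 0.9829, 0.0800]
q̇ = J⁺·V = [-0.0110, -0.0950, 0.8060, 0.4540, 0.7540]

-0.0110 -0.0950 0.8060 0.4540 0.7540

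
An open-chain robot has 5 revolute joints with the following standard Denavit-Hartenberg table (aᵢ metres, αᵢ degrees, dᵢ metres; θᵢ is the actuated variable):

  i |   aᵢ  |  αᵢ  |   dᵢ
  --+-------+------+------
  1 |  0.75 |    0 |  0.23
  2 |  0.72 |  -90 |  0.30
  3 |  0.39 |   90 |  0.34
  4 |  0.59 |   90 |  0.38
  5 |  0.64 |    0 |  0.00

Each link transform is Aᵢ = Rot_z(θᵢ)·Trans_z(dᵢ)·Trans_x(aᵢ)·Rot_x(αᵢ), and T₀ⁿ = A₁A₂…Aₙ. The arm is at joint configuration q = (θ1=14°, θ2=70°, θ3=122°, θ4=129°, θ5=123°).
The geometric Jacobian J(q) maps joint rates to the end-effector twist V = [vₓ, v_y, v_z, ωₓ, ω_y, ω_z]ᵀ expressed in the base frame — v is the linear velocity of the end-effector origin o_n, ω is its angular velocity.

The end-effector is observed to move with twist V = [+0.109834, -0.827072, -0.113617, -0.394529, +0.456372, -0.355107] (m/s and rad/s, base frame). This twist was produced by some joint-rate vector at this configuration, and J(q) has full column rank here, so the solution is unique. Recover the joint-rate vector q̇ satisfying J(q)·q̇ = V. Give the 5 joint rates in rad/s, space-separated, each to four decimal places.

-0.6950 0.8250 0.2840 0.6070 0.2480

o_n = [0.3463, 1.6004, -0.1577]
J₁: ẑ×o_n = [-1.6004, 0.3463, 0.0000], ω = ẑ
J2: z=[0.0000, 0.0000, 1.0000] o=[0.7277, 0.1814, 0.2300] → [-1.4189, -0.3814, 0.0000, 0.0000, 0.0000, 1.0000]
J3: z=[-0.9945, 0.1045, 0.0000] o=[0.8030, 0.8975, 0.5300] → [-0.0719, -0.6839, -0.6513, -0.9945, 0.1045, 0.0000]
J4: z=[0.0886, 0.8434, -0.5299] o=[0.4432, 0.7275, 0.1993] → [0.1615, 0.0830, 0.1591, 0.0886, 0.8434, -0.5299]
J5: z=[-0.6689, -0.3438, -0.6591] o=[0.0415, 1.2916, 0.3128] → [0.3652, -0.5156, -0.1017, -0.6689, -0.3438, -0.6591]
q̇ = J⁺·V = [-0.6950, 0.8250, 0.2840, 0.6070, 0.2480]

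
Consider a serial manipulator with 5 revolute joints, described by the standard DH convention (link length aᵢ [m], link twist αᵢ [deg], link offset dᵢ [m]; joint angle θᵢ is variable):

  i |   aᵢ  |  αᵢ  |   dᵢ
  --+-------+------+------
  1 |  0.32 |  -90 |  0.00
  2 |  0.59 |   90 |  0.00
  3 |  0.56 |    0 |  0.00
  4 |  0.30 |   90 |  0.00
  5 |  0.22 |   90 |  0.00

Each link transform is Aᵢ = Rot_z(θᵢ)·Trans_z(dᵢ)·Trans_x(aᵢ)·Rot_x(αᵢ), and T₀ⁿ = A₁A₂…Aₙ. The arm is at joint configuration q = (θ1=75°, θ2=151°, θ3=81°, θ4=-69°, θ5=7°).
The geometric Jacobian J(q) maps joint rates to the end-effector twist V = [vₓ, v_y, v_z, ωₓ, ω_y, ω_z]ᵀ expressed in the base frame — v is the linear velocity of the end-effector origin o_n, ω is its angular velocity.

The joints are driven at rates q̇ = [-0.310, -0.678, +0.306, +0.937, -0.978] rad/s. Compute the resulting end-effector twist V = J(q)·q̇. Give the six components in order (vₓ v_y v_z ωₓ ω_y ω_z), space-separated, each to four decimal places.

-0.6565 0.9517 -0.3723 -0.0671 0.8260 -1.2986

o_n = [-0.8203, -0.5081, -0.5978]
J₁: ẑ×o_n = [0.5081, -0.8203, 0.0000], ω = ẑ
J2: z=[-0.9659, 0.2588, 0.0000] o=[0.0828, 0.3091, 0.0000] → [-0.1547, -0.5774, 1.0231, -0.9659, 0.2588, 0.0000]
J3: z=[0.1255, 0.4683, -0.8746] o=[-0.0507, -0.1893, -0.2860] → [-0.4248, 0.7122, 0.3204, 0.1255, 0.4683, -0.8746]
J4: z=[0.1255, 0.4683, -0.8746] o=[-0.6048, -0.1202, -0.3285] → [-0.4654, 0.2223, 0.0522, 0.1255, 0.4683, -0.8746]
J5: z=[0.8978, -0.4288, -0.1008] o=[-0.7315, -0.3520, -0.4708] → [0.0387, 0.1230, -0.1783, 0.8978, -0.4288, -0.1008]
V = J·q̇ = [-0.6565, 0.9517, -0.3723, -0.0671, 0.8260, -1.2986]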